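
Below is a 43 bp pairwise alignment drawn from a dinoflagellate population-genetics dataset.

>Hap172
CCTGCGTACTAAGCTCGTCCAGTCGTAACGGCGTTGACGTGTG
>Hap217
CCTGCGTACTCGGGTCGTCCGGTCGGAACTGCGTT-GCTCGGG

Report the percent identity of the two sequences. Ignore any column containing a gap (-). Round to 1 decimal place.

Excluding the 1 gap column leaves 42 comparable sites.
The sequences differ at positions 11 (A/C), 12 (A/G), 14 (C/G), 21 (A/G), 26 (T/G), 30 (G/T), 37 (A/G), 39 (G/T), 40 (T/C), 42 (T/G).
32 of the 42 comparable sites match, so the percent identity is 32/42 × 100 = 76.2%.

76.2%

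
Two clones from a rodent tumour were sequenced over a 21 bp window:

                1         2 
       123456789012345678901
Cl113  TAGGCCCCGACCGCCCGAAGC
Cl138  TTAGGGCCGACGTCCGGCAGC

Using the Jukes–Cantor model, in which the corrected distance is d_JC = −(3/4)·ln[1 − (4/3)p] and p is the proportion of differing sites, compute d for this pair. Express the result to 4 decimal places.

0.5319

The sequences differ at positions 2 (A/T), 3 (G/A), 5 (C/G), 6 (C/G), 12 (C/G), 13 (G/T), 16 (C/G), 18 (A/C).
p = 8/21 = 0.380952.
d = −0.75 · ln(1 − (4/3)·0.380952) = −0.75 · ln(0.492064) = −0.75 · (-0.709146) = 0.5319.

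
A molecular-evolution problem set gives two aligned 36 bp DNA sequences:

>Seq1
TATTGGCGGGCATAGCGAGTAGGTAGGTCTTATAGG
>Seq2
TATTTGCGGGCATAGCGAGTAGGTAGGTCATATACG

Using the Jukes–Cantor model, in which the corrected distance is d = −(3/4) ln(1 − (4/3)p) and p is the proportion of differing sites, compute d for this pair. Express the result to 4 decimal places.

0.0883

Differing sites — 5:G/T; 30:T/A; 35:G/C.
p = 3/36 = 0.083333.
d = −0.75 · ln(1 − (4/3)·0.083333) = −0.75 · ln(0.888889) = −0.75 · (-0.117783) = 0.0883.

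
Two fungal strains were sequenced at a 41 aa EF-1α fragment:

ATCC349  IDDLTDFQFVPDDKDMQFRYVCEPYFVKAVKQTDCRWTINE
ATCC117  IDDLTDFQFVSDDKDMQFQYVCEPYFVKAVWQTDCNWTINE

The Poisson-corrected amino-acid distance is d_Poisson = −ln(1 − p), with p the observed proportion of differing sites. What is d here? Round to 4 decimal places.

0.1027

The sequences differ at positions 11 (P/S), 19 (R/Q), 31 (K/W), 36 (R/N).
p = 4/41 = 0.097561.
d = −ln(1 − 0.097561) = −ln(0.902439) = 0.1027.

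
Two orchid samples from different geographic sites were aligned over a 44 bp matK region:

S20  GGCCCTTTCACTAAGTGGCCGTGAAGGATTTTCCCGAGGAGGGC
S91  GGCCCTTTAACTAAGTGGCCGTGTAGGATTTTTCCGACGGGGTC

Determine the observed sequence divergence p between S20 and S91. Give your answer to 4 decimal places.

0.1364

Differing sites — 9:C/A; 24:A/T; 33:C/T; 38:G/C; 40:A/G; 43:G/T.
There are 6 differences over 44 sites, so p = 6/44 = 0.1364.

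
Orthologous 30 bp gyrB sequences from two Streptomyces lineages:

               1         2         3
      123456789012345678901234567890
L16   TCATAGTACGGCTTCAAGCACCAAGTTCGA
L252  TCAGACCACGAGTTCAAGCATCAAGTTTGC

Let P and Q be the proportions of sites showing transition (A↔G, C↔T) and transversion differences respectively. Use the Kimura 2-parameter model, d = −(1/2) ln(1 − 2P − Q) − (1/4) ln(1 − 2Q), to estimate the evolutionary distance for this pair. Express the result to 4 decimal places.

0.3330

Differing sites — 4:T/G (Tv); 6:G/C (Tv); 7:T/C (Ti); 11:G/A (Ti); 12:C/G (Tv); 21:C/T (Ti); 28:C/T (Ti); 30:A/C (Tv).
Of the 8 differences, 4 transitions and 4 transversions over 30 sites: P = 4/30 = 0.133333, Q = 4/30 = 0.133333.
d = −0.5·ln(0.600001) − 0.25·ln(0.733334) = −0.5·(-0.510824) − 0.25·(-0.310154) = 0.3330.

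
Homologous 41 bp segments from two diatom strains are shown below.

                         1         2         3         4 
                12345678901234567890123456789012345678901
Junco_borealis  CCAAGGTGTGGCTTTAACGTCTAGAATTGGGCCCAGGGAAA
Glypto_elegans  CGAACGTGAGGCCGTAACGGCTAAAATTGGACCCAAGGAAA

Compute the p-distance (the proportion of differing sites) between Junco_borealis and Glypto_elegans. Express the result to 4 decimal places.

0.2195

Differing sites — 2:C/G; 5:G/C; 9:T/A; 13:T/C; 14:T/G; 20:T/G; 24:G/A; 31:G/A; 36:G/A.
There are 9 differences over 41 sites, so p = 9/41 = 0.2195.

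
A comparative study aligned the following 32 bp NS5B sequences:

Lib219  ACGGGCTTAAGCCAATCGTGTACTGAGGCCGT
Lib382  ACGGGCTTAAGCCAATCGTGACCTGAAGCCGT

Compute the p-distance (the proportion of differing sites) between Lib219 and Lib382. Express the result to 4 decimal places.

0.0938

Mismatches occur at site 21 (T→A), site 22 (A→C), site 27 (G→A).
There are 3 differences over 32 sites, so p = 3/32 = 0.0938.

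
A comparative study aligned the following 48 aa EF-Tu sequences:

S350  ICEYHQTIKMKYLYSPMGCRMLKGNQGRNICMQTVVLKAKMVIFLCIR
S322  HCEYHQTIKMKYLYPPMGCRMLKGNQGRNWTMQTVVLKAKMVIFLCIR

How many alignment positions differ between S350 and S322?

4

Mismatches occur at site 1 (I→H), site 15 (S→P), site 30 (I→W), site 31 (C→T).
That gives 4 mismatches out of 48 aligned sites, so the Hamming distance is 4.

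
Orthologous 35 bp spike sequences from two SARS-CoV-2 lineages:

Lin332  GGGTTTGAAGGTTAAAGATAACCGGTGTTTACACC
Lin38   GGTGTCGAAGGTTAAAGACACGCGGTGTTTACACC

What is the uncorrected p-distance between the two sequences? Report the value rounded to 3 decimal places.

0.171

Differing sites — 3:G/T; 4:T/G; 6:T/C; 19:T/C; 21:A/C; 22:C/G.
There are 6 differences over 35 sites, so p = 6/35 = 0.171.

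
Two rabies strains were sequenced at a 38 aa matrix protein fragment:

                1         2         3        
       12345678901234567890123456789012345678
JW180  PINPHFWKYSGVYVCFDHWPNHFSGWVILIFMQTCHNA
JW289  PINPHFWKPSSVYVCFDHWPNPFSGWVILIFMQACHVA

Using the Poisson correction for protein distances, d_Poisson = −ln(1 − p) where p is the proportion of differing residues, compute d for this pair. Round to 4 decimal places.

The sequences differ at positions 9 (Y/P), 11 (G/S), 22 (H/P), 34 (T/A), 37 (N/V).
p = 5/38 = 0.131579.
d = −ln(1 − 0.131579) = −ln(0.868421) = 0.1411.

0.1411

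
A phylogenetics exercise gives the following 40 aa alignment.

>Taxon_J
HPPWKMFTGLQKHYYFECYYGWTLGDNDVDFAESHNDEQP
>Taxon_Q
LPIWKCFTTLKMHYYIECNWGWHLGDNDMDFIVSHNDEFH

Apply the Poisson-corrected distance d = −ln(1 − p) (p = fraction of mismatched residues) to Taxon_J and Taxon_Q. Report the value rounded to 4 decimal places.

0.4700

The sequences differ at positions 1 (H/L), 3 (P/I), 6 (M/C), 9 (G/T), 11 (Q/K), 12 (K/M), 16 (F/I), 19 (Y/N), 20 (Y/W), 23 (T/H), 29 (V/M), 32 (A/I), 33 (E/V), 39 (Q/F), 40 (P/H).
p = 15/40 = 0.375000.
d = −ln(1 − 0.375000) = −ln(0.625000) = 0.4700.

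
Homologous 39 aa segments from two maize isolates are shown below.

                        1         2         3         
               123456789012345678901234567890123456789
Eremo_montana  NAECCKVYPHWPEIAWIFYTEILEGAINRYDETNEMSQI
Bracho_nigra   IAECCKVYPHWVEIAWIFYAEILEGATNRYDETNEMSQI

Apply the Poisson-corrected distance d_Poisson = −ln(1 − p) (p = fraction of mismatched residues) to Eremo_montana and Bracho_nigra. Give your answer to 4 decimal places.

Mismatches occur at site 1 (N→I), site 12 (P→V), site 20 (T→A), site 27 (I→T).
p = 4/39 = 0.102564.
d = −ln(1 − 0.102564) = −ln(0.897436) = 0.1082.

0.1082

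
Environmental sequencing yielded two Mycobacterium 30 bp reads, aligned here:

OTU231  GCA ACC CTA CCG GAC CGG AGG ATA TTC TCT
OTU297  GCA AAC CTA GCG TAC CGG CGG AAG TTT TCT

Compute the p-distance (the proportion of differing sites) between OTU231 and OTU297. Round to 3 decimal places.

0.233

The sequences differ at positions 5 (C/A), 10 (C/G), 13 (G/T), 19 (A/C), 23 (T/A), 24 (A/G), 27 (C/T).
There are 7 differences over 30 sites, so p = 7/30 = 0.233.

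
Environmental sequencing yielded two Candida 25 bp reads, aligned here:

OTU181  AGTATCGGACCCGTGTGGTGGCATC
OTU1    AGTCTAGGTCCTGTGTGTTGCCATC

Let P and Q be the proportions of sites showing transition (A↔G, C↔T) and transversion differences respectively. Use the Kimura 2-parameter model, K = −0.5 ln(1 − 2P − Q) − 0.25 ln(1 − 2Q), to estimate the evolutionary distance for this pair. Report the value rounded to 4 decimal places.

Mismatches occur at site 4 (A/C, transversion), site 6 (C/A, transversion), site 9 (A/T, transversion), site 12 (C/T, transition), site 18 (G/T, transversion), site 21 (G/C, transversion).
Of the 6 differences, 1 transition and 5 transversions over 25 sites: P = 1/25 = 0.040000, Q = 5/25 = 0.200000.
d = −0.5·ln(0.720000) − 0.25·ln(0.600000) = −0.5·(-0.328504) − 0.25·(-0.510826) = 0.2920.

0.2920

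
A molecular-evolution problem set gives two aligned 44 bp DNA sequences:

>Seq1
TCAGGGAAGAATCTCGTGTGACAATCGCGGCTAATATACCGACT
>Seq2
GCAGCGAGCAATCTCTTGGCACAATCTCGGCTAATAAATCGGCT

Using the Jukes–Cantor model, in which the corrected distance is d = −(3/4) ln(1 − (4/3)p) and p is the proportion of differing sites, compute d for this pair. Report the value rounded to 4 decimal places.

The sequences differ at positions 1 (T/G), 5 (G/C), 8 (A/G), 9 (G/C), 16 (G/T), 19 (T/G), 20 (G/C), 27 (G/T), 37 (T/A), 39 (C/T), 42 (A/G).
p = 11/44 = 0.250000.
d = −0.75 · ln(1 − (4/3)·0.250000) = −0.75 · ln(0.666667) = −0.75 · (-0.405465) = 0.3041.

0.3041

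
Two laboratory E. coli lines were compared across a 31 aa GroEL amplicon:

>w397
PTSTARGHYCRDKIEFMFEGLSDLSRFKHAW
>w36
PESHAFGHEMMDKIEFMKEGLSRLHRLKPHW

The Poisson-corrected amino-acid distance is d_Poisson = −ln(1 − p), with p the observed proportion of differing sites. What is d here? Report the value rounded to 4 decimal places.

The sequences differ at positions 2 (T/E), 4 (T/H), 6 (R/F), 9 (Y/E), 10 (C/M), 11 (R/M), 18 (F/K), 23 (D/R), 25 (S/H), 27 (F/L), 29 (H/P), 30 (A/H).
p = 12/31 = 0.387097.
d = −ln(1 − 0.387097) = −ln(0.612903) = 0.4895.

0.4895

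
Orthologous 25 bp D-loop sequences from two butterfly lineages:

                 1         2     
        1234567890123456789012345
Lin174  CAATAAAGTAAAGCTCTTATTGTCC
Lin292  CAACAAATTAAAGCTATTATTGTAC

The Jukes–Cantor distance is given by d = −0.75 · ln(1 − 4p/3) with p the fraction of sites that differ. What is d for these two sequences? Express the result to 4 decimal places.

0.1800

Mismatches occur at site 4 (T→C), site 8 (G→T), site 16 (C→A), site 24 (C→A).
p = 4/25 = 0.160000.
d = −0.75 · ln(1 − (4/3)·0.160000) = −0.75 · ln(0.786667) = −0.75 · (-0.239950) = 0.1800.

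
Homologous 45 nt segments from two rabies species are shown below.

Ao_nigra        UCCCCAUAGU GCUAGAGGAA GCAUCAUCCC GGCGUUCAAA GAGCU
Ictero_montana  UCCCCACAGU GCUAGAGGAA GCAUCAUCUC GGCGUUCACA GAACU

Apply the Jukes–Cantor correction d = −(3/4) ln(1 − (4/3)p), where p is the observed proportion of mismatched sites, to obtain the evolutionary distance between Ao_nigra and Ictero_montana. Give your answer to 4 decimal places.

Mismatches occur at site 7 (U/C), site 29 (C/U), site 39 (A/C), site 43 (G/A).
p = 4/45 = 0.088889.
d = −0.75 · ln(1 − (4/3)·0.088889) = −0.75 · ln(0.881481) = −0.75 · (-0.126152) = 0.0946.

0.0946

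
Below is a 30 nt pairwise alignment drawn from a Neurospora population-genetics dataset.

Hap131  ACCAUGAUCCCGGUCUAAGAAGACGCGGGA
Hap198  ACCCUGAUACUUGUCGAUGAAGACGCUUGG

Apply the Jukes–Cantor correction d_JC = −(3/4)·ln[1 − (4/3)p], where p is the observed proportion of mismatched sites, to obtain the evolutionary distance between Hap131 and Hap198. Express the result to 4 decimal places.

0.3831

Mismatches occur at site 4 (A↔C), site 9 (C↔A), site 11 (C↔U), site 12 (G↔U), site 16 (U↔G), site 18 (A↔U), site 27 (G↔U), site 28 (G↔U), site 30 (A↔G).
p = 9/30 = 0.300000.
d = −0.75 · ln(1 − (4/3)·0.300000) = −0.75 · ln(0.600000) = −0.75 · (-0.510826) = 0.3831.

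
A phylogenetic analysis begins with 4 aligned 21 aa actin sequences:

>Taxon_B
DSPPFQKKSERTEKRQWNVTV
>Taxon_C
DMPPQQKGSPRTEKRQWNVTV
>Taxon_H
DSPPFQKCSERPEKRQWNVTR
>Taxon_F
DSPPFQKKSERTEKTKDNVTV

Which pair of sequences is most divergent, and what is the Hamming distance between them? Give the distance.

Pairwise Hamming distances:
  Taxon_B vs Taxon_C: 4
  Taxon_B vs Taxon_H: 3
  Taxon_B vs Taxon_F: 3
  Taxon_C vs Taxon_H: 6
  Taxon_C vs Taxon_F: 7
  Taxon_H vs Taxon_F: 6
The largest is 7, between Taxon_C and Taxon_F.

7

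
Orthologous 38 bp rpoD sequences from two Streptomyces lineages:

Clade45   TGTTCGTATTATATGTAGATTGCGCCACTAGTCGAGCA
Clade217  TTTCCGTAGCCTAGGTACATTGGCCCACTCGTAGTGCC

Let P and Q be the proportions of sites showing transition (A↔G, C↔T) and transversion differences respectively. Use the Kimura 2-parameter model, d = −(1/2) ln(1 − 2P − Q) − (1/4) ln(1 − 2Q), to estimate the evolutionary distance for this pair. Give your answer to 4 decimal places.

0.4673

Mismatches occur at site 2 (G/T, transversion), site 4 (T/C, transition), site 9 (T/G, transversion), site 10 (T/C, transition), site 11 (A/C, transversion), site 14 (T/G, transversion), site 18 (G/C, transversion), site 23 (C/G, transversion), site 24 (G/C, transversion), site 30 (A/C, transversion), site 33 (C/A, transversion), site 35 (A/T, transversion), site 38 (A/C, transversion).
Of the 13 differences, 2 transitions and 11 transversions over 38 sites: P = 2/38 = 0.052632, Q = 11/38 = 0.289474.
d = −0.5·ln(0.605262) − 0.25·ln(0.421052) = −0.5·(-0.502094) − 0.25·(-0.864999) = 0.4673.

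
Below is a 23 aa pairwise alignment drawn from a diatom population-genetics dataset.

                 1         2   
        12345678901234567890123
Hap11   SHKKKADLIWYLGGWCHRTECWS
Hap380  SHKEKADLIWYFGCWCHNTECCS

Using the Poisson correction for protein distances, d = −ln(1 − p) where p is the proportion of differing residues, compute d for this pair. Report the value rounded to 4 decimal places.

Differing sites — 4:K/E; 12:L/F; 14:G/C; 18:R/N; 22:W/C.
p = 5/23 = 0.217391.
d = −ln(1 − 0.217391) = −ln(0.782609) = 0.2451.

0.2451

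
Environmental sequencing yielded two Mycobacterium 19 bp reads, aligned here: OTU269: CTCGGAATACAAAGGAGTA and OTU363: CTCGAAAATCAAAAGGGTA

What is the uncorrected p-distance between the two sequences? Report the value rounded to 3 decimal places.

0.263

Differing sites — 5:G/A; 8:T/A; 9:A/T; 14:G/A; 16:A/G.
There are 5 differences over 19 sites, so p = 5/19 = 0.263.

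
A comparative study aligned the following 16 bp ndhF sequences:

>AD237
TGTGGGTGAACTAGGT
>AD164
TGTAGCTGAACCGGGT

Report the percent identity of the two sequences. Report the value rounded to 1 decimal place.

75.0%

Differing sites — 4:G/A; 6:G/C; 12:T/C; 13:A/G.
12 of the 16 sites match, so the percent identity is 12/16 × 100 = 75.0%.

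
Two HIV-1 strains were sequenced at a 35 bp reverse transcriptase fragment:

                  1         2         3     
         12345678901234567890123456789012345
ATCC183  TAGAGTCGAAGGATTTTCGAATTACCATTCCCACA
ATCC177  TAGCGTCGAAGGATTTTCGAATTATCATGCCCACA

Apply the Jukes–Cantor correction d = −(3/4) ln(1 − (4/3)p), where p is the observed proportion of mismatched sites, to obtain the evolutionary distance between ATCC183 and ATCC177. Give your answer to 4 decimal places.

Differing sites — 4:A/C; 25:C/T; 29:T/G.
p = 3/35 = 0.085714.
d = −0.75 · ln(1 − (4/3)·0.085714) = −0.75 · ln(0.885715) = −0.75 · (-0.121360) = 0.0910.

0.0910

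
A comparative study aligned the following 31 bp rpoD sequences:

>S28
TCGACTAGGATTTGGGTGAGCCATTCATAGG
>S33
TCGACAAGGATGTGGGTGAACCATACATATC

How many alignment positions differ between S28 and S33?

6

Mismatches occur at site 6 (T/A), site 12 (T/G), site 20 (G/A), site 25 (T/A), site 30 (G/T), site 31 (G/C).
That gives 6 mismatches out of 31 aligned sites, so the Hamming distance is 6.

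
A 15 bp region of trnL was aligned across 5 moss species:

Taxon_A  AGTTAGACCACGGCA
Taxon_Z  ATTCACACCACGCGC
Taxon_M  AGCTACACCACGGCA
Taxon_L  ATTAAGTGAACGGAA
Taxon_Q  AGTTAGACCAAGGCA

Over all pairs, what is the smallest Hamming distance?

1

Pairwise Hamming distances:
  Taxon_A vs Taxon_Z: 6
  Taxon_A vs Taxon_M: 2
  Taxon_A vs Taxon_L: 6
  Taxon_A vs Taxon_Q: 1
  Taxon_Z vs Taxon_M: 6
  Taxon_Z vs Taxon_L: 8
  Taxon_Z vs Taxon_Q: 7
  Taxon_M vs Taxon_L: 8
  Taxon_M vs Taxon_Q: 3
  Taxon_L vs Taxon_Q: 7
The smallest is 1, between Taxon_A and Taxon_Q.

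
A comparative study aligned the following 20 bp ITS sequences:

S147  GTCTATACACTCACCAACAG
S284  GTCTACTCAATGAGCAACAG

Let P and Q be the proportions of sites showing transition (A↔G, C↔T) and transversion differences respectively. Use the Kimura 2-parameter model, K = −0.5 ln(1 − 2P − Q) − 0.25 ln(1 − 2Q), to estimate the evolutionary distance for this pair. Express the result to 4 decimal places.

Mismatches occur at site 6 (T/C, transition), site 7 (A/T, transversion), site 10 (C/A, transversion), site 12 (C/G, transversion), site 14 (C/G, transversion).
Of the 5 differences, 1 transition and 4 transversions over 20 sites: P = 1/20 = 0.050000, Q = 4/20 = 0.200000.
d = −0.5·ln(0.700000) − 0.25·ln(0.600000) = −0.5·(-0.356675) − 0.25·(-0.510826) = 0.3060.

0.3060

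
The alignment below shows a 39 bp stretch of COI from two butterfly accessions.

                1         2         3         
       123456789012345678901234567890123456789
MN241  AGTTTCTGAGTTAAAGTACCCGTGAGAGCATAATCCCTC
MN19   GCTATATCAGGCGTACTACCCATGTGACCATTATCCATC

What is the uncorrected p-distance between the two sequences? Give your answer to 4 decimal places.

0.3846

Mismatches occur at site 1 (A↔G), site 2 (G↔C), site 4 (T↔A), site 6 (C↔A), site 8 (G↔C), site 11 (T↔G), site 12 (T↔C), site 13 (A↔G), site 14 (A↔T), site 16 (G↔C), site 22 (G↔A), site 25 (A↔T), site 28 (G↔C), site 32 (A↔T), site 37 (C↔A).
There are 15 differences over 39 sites, so p = 15/39 = 0.3846.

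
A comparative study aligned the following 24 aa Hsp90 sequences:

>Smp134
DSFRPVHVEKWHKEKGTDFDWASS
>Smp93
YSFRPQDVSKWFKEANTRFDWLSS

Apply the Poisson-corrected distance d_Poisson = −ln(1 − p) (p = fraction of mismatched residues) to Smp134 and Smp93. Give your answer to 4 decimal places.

0.4700

The sequences differ at positions 1 (D/Y), 6 (V/Q), 7 (H/D), 9 (E/S), 12 (H/F), 15 (K/A), 16 (G/N), 18 (D/R), 22 (A/L).
p = 9/24 = 0.375000.
d = −ln(1 − 0.375000) = −ln(0.625000) = 0.4700.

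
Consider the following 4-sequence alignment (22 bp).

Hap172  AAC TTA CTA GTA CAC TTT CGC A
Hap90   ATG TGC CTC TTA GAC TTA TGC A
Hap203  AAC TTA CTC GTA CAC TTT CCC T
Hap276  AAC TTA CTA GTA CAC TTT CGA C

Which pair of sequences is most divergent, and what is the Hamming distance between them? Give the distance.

11

Pairwise Hamming distances:
  Hap172 vs Hap90: 9
  Hap172 vs Hap203: 3
  Hap172 vs Hap276: 2
  Hap90 vs Hap203: 10
  Hap90 vs Hap276: 11
  Hap203 vs Hap276: 4
The largest is 11, between Hap90 and Hap276.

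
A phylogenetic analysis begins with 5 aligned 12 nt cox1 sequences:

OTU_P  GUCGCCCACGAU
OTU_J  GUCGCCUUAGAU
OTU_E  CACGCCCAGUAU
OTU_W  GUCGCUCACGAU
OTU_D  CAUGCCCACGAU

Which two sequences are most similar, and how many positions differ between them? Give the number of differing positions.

Pairwise Hamming distances:
  OTU_P vs OTU_J: 3
  OTU_P vs OTU_E: 4
  OTU_P vs OTU_W: 1
  OTU_P vs OTU_D: 3
  OTU_J vs OTU_E: 6
  OTU_J vs OTU_W: 4
  OTU_J vs OTU_D: 6
  OTU_E vs OTU_W: 5
  OTU_E vs OTU_D: 3
  OTU_W vs OTU_D: 4
The smallest is 1, between OTU_P and OTU_W.

1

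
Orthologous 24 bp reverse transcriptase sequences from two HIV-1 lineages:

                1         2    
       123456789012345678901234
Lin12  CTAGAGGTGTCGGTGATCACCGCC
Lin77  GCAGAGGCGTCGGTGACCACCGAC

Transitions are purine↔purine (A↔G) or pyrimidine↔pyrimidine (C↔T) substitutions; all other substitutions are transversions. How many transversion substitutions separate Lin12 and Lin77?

2

Mismatches occur at site 1 (C→G, transversion), site 2 (T→C, transition), site 8 (T→C, transition), site 17 (T→C, transition), site 23 (C→A, transversion).
Of the 5 differences, 3 transitions and 2 transversions, so the answer is 2.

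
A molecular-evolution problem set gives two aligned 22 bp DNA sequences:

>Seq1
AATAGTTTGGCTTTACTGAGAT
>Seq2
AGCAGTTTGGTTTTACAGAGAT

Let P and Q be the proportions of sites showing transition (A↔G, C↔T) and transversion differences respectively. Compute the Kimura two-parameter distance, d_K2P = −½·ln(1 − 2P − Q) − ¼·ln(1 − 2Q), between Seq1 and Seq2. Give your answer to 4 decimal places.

Differing sites — 2:A/G (Ti); 3:T/C (Ti); 11:C/T (Ti); 17:T/A (Tv).
Of the 4 differences, 3 transitions and 1 transversion over 22 sites: P = 3/22 = 0.136364, Q = 1/22 = 0.045455.
d = −0.5·ln(0.681817) − 0.25·ln(0.909090) = −0.5·(-0.382994) − 0.25·(-0.095311) = 0.2153.

0.2153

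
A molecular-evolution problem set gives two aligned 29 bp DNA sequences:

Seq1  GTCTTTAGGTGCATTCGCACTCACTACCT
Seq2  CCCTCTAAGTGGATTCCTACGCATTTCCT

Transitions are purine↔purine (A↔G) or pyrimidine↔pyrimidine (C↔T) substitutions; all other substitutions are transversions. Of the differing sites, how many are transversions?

5

Mismatches occur at site 1 (G→C, transversion), site 2 (T→C, transition), site 5 (T→C, transition), site 8 (G→A, transition), site 12 (C→G, transversion), site 17 (G→C, transversion), site 18 (C→T, transition), site 21 (T→G, transversion), site 24 (C→T, transition), site 26 (A→T, transversion).
Of the 10 differences, 5 transitions and 5 transversions, so the answer is 5.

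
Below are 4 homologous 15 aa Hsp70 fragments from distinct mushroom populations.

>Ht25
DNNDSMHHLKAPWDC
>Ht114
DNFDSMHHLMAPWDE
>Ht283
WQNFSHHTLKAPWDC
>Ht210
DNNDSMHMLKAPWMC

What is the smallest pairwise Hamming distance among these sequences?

Pairwise Hamming distances:
  Ht25 vs Ht114: 3
  Ht25 vs Ht283: 5
  Ht25 vs Ht210: 2
  Ht114 vs Ht283: 8
  Ht114 vs Ht210: 5
  Ht283 vs Ht210: 6
The smallest is 2, between Ht25 and Ht210.

2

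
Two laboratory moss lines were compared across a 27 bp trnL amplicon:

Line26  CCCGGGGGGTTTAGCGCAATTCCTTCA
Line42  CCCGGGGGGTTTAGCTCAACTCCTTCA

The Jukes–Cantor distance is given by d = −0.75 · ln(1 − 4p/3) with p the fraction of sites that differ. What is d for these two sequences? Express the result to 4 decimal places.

0.0780

The sequences differ at positions 16 (G/T), 20 (T/C).
p = 2/27 = 0.074074.
d = −0.75 · ln(1 − (4/3)·0.074074) = −0.75 · ln(0.901235) = −0.75 · (-0.103989) = 0.0780.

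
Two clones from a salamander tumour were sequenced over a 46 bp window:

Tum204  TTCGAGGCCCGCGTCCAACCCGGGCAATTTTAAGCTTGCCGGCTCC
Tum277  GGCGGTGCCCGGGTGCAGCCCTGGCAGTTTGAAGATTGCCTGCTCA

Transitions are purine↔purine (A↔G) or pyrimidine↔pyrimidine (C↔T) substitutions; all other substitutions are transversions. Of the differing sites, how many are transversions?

10

The sequences differ at positions 1 (T/G, transversion), 2 (T/G, transversion), 5 (A/G, transition), 6 (G/T, transversion), 12 (C/G, transversion), 15 (C/G, transversion), 18 (A/G, transition), 22 (G/T, transversion), 27 (A/G, transition), 31 (T/G, transversion), 35 (C/A, transversion), 41 (G/T, transversion), 46 (C/A, transversion).
Of the 13 differences, 3 transitions and 10 transversions, so the answer is 10.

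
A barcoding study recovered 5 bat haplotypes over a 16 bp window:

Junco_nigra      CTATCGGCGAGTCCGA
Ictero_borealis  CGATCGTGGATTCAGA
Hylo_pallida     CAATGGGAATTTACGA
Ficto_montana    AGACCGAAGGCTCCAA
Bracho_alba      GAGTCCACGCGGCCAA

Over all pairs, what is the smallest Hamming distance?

Pairwise Hamming distances:
  Junco_nigra vs Ictero_borealis: 5
  Junco_nigra vs Hylo_pallida: 7
  Junco_nigra vs Ficto_montana: 8
  Junco_nigra vs Bracho_alba: 8
  Ictero_borealis vs Hylo_pallida: 8
  Ictero_borealis vs Ficto_montana: 8
  Ictero_borealis vs Bracho_alba: 11
  Hylo_pallida vs Ficto_montana: 10
  Hylo_pallida vs Bracho_alba: 12
  Ficto_montana vs Bracho_alba: 9
The smallest is 5, between Junco_nigra and Ictero_borealis.

5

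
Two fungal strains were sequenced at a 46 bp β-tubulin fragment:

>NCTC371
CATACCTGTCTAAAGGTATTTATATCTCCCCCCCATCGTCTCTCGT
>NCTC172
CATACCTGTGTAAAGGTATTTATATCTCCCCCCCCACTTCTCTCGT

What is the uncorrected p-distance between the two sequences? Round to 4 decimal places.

0.0870

The sequences differ at positions 10 (C/G), 35 (A/C), 36 (T/A), 38 (G/T).
There are 4 differences over 46 sites, so p = 4/46 = 0.0870.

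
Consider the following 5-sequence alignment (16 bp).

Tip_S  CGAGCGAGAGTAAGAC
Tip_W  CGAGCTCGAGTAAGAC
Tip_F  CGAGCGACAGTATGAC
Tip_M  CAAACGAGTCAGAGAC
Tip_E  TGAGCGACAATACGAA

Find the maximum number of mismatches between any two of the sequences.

10

Pairwise Hamming distances:
  Tip_S vs Tip_W: 2
  Tip_S vs Tip_F: 2
  Tip_S vs Tip_M: 6
  Tip_S vs Tip_E: 5
  Tip_W vs Tip_F: 4
  Tip_W vs Tip_M: 8
  Tip_W vs Tip_E: 7
  Tip_F vs Tip_M: 8
  Tip_F vs Tip_E: 4
  Tip_M vs Tip_E: 10
The largest is 10, between Tip_M and Tip_E.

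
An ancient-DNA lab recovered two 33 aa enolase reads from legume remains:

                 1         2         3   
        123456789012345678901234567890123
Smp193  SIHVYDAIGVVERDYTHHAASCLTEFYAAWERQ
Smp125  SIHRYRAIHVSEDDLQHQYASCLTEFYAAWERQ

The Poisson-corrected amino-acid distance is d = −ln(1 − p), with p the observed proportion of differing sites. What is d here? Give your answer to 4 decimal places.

Mismatches occur at site 4 (V↔R), site 6 (D↔R), site 9 (G↔H), site 11 (V↔S), site 13 (R↔D), site 15 (Y↔L), site 16 (T↔Q), site 18 (H↔Q), site 19 (A↔Y).
p = 9/33 = 0.272727.
d = −ln(1 − 0.272727) = −ln(0.727273) = 0.3185.

0.3185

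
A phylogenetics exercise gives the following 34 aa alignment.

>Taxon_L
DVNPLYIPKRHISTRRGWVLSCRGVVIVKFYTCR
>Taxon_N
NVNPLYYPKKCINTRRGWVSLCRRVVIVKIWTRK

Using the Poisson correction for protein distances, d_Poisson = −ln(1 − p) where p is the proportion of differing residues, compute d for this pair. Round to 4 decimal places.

Mismatches occur at site 1 (D↔N), site 7 (I↔Y), site 10 (R↔K), site 11 (H↔C), site 13 (S↔N), site 20 (L↔S), site 21 (S↔L), site 24 (G↔R), site 30 (F↔I), site 31 (Y↔W), site 33 (C↔R), site 34 (R↔K).
p = 12/34 = 0.352941.
d = −ln(1 − 0.352941) = −ln(0.647059) = 0.4353.

0.4353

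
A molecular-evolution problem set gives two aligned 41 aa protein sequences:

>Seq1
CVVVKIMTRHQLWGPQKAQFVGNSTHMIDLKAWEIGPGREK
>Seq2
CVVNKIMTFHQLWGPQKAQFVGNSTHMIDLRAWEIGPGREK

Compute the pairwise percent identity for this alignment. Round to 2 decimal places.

Differing sites — 4:V/N; 9:R/F; 31:K/R.
38 of the 41 sites match, so the percent identity is 38/41 × 100 = 92.68%.

92.68%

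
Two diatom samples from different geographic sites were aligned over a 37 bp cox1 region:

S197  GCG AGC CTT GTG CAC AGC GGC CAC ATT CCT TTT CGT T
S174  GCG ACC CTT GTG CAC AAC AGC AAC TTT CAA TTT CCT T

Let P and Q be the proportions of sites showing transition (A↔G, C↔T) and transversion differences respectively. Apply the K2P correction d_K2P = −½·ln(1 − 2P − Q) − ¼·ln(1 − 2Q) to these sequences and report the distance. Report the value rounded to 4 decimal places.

The sequences differ at positions 5 (G/C, transversion), 17 (G/A, transition), 19 (G/A, transition), 22 (C/A, transversion), 25 (A/T, transversion), 29 (C/A, transversion), 30 (T/A, transversion), 35 (G/C, transversion).
Of the 8 differences, 2 transitions and 6 transversions over 37 sites: P = 2/37 = 0.054054, Q = 6/37 = 0.162162.
d = −0.5·ln(0.729730) − 0.25·ln(0.675676) = −0.5·(-0.315081) − 0.25·(-0.392042) = 0.2556.

0.2556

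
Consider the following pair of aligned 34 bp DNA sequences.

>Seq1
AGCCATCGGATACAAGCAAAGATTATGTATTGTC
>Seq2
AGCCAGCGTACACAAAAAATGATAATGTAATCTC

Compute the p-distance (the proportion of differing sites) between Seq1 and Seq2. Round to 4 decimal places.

The sequences differ at positions 6 (T/G), 9 (G/T), 11 (T/C), 16 (G/A), 17 (C/A), 20 (A/T), 24 (T/A), 30 (T/A), 32 (G/C).
There are 9 differences over 34 sites, so p = 9/34 = 0.2647.

0.2647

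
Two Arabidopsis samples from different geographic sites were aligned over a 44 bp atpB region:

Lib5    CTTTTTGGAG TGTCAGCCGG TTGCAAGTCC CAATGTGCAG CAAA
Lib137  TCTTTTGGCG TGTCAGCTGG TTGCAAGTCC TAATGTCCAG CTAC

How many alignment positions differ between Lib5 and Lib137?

The sequences differ at positions 1 (C/T), 2 (T/C), 9 (A/C), 18 (C/T), 31 (C/T), 37 (G/C), 42 (A/T), 44 (A/C).
That gives 8 mismatches out of 44 aligned sites, so the Hamming distance is 8.

8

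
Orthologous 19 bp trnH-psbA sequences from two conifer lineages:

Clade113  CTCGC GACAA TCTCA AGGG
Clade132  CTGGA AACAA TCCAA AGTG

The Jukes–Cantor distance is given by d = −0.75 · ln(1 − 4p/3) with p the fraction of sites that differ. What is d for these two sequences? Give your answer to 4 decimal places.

Differing sites — 3:C/G; 5:C/A; 6:G/A; 13:T/C; 14:C/A; 18:G/T.
p = 6/19 = 0.315789.
d = −0.75 · ln(1 − (4/3)·0.315789) = −0.75 · ln(0.578948) = −0.75 · (-0.546543) = 0.4099.

0.4099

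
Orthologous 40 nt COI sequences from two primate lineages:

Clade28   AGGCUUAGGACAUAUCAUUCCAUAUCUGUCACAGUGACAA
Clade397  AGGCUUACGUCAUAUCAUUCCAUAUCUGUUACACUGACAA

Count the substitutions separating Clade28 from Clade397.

Differing sites — 8:G/C; 10:A/U; 30:C/U; 34:G/C.
That gives 4 mismatches out of 40 aligned sites, so the Hamming distance is 4.

4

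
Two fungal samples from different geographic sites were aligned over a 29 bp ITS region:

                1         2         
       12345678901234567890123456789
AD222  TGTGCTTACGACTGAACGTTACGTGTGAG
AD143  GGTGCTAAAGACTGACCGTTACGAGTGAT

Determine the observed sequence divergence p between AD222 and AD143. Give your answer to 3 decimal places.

Differing sites — 1:T/G; 7:T/A; 9:C/A; 16:A/C; 24:T/A; 29:G/T.
There are 6 differences over 29 sites, so p = 6/29 = 0.207.

0.207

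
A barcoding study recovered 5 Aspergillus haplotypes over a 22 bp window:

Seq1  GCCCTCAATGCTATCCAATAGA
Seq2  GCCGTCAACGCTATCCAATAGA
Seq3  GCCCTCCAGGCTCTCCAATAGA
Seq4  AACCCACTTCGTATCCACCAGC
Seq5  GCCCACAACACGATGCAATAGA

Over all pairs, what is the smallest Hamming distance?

2

Pairwise Hamming distances:
  Seq1 vs Seq2: 2
  Seq1 vs Seq3: 3
  Seq1 vs Seq4: 11
  Seq1 vs Seq5: 5
  Seq2 vs Seq3: 4
  Seq2 vs Seq4: 13
  Seq2 vs Seq5: 5
  Seq3 vs Seq4: 12
  Seq3 vs Seq5: 7
  Seq4 vs Seq5: 14
The smallest is 2, between Seq1 and Seq2.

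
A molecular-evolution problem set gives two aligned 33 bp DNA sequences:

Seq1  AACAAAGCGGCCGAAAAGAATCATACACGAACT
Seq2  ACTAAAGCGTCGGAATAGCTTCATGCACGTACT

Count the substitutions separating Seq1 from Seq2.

Differing sites — 2:A/C; 3:C/T; 10:G/T; 12:C/G; 16:A/T; 19:A/C; 20:A/T; 25:A/G; 30:A/T.
That gives 9 mismatches out of 33 aligned sites, so the Hamming distance is 9.

9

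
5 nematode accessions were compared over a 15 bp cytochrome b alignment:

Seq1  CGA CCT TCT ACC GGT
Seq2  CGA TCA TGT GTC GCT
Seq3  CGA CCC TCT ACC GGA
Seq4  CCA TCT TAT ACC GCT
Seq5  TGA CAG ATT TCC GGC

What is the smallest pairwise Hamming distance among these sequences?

Pairwise Hamming distances:
  Seq1 vs Seq2: 6
  Seq1 vs Seq3: 2
  Seq1 vs Seq4: 4
  Seq1 vs Seq5: 7
  Seq2 vs Seq3: 7
  Seq2 vs Seq4: 5
  Seq2 vs Seq5: 10
  Seq3 vs Seq4: 6
  Seq3 vs Seq5: 7
  Seq4 vs Seq5: 10
The smallest is 2, between Seq1 and Seq3.

2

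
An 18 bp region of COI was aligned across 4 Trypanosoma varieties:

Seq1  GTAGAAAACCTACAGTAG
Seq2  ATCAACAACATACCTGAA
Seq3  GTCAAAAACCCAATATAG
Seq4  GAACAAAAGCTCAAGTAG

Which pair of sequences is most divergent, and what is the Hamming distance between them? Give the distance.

13

Pairwise Hamming distances:
  Seq1 vs Seq2: 9
  Seq1 vs Seq3: 6
  Seq1 vs Seq4: 5
  Seq2 vs Seq3: 9
  Seq2 vs Seq4: 13
  Seq3 vs Seq4: 8
The largest is 13, between Seq2 and Seq4.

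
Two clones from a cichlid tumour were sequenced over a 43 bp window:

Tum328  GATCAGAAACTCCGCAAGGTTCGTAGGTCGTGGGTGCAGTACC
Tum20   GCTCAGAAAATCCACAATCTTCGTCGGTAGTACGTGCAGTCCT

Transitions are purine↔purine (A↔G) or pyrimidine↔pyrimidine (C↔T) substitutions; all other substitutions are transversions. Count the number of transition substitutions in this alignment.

3

Mismatches occur at site 2 (A↔C, transversion), site 10 (C↔A, transversion), site 14 (G↔A, transition), site 18 (G↔T, transversion), site 19 (G↔C, transversion), site 25 (A↔C, transversion), site 29 (C↔A, transversion), site 32 (G↔A, transition), site 33 (G↔C, transversion), site 41 (A↔C, transversion), site 43 (C↔T, transition).
Of the 11 differences, 3 transitions and 8 transversions, so the answer is 3.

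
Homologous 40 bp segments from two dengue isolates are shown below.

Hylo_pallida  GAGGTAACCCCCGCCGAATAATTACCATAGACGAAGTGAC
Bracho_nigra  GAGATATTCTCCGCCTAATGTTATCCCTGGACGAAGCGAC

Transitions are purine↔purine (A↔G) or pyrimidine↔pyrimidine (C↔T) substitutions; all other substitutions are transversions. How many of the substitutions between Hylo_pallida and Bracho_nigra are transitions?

6

Differing sites — 4:G/A (Ti); 7:A/T (Tv); 8:C/T (Ti); 10:C/T (Ti); 16:G/T (Tv); 20:A/G (Ti); 21:A/T (Tv); 23:T/A (Tv); 24:A/T (Tv); 27:A/C (Tv); 29:A/G (Ti); 37:T/C (Ti).
Of the 12 differences, 6 transitions and 6 transversions, so the answer is 6.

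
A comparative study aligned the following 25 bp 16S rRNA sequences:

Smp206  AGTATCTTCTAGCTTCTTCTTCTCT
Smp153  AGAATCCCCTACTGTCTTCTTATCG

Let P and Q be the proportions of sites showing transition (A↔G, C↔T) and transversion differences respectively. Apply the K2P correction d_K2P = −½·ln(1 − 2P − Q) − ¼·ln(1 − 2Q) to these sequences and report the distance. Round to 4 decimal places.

Differing sites — 3:T/A (Tv); 7:T/C (Ti); 8:T/C (Ti); 12:G/C (Tv); 13:C/T (Ti); 14:T/G (Tv); 22:C/A (Tv); 25:T/G (Tv).
Of the 8 differences, 3 transitions and 5 transversions over 25 sites: P = 3/25 = 0.120000, Q = 5/25 = 0.200000.
d = −0.5·ln(0.560000) − 0.25·ln(0.600000) = −0.5·(-0.579818) − 0.25·(-0.510826) = 0.4176.

0.4176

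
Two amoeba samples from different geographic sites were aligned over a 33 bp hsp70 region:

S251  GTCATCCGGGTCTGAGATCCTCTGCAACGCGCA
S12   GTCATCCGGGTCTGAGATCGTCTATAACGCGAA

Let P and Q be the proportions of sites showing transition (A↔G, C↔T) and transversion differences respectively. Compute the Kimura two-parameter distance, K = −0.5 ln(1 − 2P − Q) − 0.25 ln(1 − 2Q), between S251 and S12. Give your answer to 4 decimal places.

0.1326

Mismatches occur at site 20 (C↔G, transversion), site 24 (G↔A, transition), site 25 (C↔T, transition), site 32 (C↔A, transversion).
Of the 4 differences, 2 transitions and 2 transversions over 33 sites: P = 2/33 = 0.060606, Q = 2/33 = 0.060606.
d = −0.5·ln(0.818182) − 0.25·ln(0.878788) = −0.5·(-0.200670) − 0.25·(-0.129212) = 0.1326.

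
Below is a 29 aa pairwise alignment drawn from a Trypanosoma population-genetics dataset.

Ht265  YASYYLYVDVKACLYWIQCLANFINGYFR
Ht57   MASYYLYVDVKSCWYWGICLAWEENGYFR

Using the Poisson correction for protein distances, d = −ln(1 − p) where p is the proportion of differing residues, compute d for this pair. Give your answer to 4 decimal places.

Differing sites — 1:Y/M; 12:A/S; 14:L/W; 17:I/G; 18:Q/I; 22:N/W; 23:F/E; 24:I/E.
p = 8/29 = 0.275862.
d = −ln(1 − 0.275862) = −ln(0.724138) = 0.3228.

0.3228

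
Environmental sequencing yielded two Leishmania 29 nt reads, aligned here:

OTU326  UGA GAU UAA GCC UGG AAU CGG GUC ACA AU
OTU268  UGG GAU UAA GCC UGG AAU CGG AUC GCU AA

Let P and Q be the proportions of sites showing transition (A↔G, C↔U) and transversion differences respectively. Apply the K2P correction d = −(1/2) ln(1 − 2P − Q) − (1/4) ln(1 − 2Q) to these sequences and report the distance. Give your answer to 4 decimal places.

The sequences differ at positions 3 (A/G, transition), 22 (G/A, transition), 25 (A/G, transition), 27 (A/U, transversion), 29 (U/A, transversion).
Of the 5 differences, 3 transitions and 2 transversions over 29 sites: P = 3/29 = 0.103448, Q = 2/29 = 0.068966.
d = −0.5·ln(0.724138) − 0.25·ln(0.862068) = −0.5·(-0.322773) − 0.25·(-0.148421) = 0.1985.

0.1985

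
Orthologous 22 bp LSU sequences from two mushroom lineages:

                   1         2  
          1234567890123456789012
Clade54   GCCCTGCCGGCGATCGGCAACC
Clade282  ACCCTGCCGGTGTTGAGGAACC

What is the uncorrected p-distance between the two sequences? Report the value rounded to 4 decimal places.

0.2727

Mismatches occur at site 1 (G/A), site 11 (C/T), site 13 (A/T), site 15 (C/G), site 16 (G/A), site 18 (C/G).
There are 6 differences over 22 sites, so p = 6/22 = 0.2727.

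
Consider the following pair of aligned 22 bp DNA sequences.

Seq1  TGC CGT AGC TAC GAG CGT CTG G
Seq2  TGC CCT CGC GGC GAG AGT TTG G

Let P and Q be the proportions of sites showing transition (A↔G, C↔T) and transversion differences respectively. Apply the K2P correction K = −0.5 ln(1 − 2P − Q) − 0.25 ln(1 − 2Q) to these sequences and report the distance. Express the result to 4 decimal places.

The sequences differ at positions 5 (G/C, transversion), 7 (A/C, transversion), 10 (T/G, transversion), 11 (A/G, transition), 16 (C/A, transversion), 19 (C/T, transition).
Of the 6 differences, 2 transitions and 4 transversions over 22 sites: P = 2/22 = 0.090909, Q = 4/22 = 0.181818.
d = −0.5·ln(0.636364) − 0.25·ln(0.636364) = −0.5·(-0.451985) − 0.25·(-0.451985) = 0.3390.

0.3390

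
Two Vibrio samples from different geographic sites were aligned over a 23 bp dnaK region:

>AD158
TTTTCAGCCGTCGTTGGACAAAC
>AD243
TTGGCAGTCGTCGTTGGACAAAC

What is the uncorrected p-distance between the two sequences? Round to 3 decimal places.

0.130

Differing sites — 3:T/G; 4:T/G; 8:C/T.
There are 3 differences over 23 sites, so p = 3/23 = 0.130.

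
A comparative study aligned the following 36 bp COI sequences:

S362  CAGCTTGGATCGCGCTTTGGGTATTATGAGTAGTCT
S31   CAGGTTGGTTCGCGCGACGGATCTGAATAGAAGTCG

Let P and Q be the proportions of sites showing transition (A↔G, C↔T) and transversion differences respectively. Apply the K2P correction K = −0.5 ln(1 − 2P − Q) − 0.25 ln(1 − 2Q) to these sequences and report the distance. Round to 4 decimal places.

Mismatches occur at site 4 (C↔G, transversion), site 9 (A↔T, transversion), site 16 (T↔G, transversion), site 17 (T↔A, transversion), site 18 (T↔C, transition), site 21 (G↔A, transition), site 23 (A↔C, transversion), site 25 (T↔G, transversion), site 27 (T↔A, transversion), site 28 (G↔T, transversion), site 31 (T↔A, transversion), site 36 (T↔G, transversion).
Of the 12 differences, 2 transitions and 10 transversions over 36 sites: P = 2/36 = 0.055556, Q = 10/36 = 0.277778.
d = −0.5·ln(0.611110) − 0.25·ln(0.444444) = −0.5·(-0.492478) − 0.25·(-0.810931) = 0.4490.

0.4490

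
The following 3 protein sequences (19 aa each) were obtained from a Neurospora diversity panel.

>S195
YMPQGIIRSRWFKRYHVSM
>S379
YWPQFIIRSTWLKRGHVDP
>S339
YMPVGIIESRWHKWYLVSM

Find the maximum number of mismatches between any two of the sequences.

Pairwise Hamming distances:
  S195 vs S379: 7
  S195 vs S339: 5
  S379 vs S339: 11
The largest is 11, between S379 and S339.

11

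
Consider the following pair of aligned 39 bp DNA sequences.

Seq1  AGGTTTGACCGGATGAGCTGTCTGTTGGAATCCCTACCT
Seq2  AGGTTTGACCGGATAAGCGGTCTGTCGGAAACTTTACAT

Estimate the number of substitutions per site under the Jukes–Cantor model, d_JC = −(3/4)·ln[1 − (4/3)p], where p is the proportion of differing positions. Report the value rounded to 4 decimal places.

The sequences differ at positions 15 (G/A), 19 (T/G), 26 (T/C), 31 (T/A), 33 (C/T), 34 (C/T), 38 (C/A).
p = 7/39 = 0.179487.
d = −0.75 · ln(1 − (4/3)·0.179487) = −0.75 · ln(0.760684) = −0.75 · (-0.273537) = 0.2052.

0.2052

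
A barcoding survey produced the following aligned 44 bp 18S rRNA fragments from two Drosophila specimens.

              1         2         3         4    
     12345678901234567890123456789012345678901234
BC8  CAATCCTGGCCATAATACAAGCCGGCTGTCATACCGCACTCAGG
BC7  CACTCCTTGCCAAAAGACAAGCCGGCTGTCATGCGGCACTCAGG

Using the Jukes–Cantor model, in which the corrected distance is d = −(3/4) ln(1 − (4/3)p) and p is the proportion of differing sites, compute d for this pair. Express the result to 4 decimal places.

0.1505

Differing sites — 3:A/C; 8:G/T; 13:T/A; 16:T/G; 33:A/G; 35:C/G.
p = 6/44 = 0.136364.
d = −0.75 · ln(1 − (4/3)·0.136364) = −0.75 · ln(0.818181) = −0.75 · (-0.200672) = 0.1505.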